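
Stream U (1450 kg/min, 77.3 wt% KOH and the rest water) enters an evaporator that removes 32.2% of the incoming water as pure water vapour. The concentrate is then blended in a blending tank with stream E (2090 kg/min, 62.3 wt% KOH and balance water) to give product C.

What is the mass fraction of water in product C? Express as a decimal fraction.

0.294

Vapour removed = 0.322×0.227×1450 = 105.99 kg/min; concentrate = 1344 kg/min.
water reaching the mixer = 223.16 (from concentrate) + 2090×0.377 = 1011.1 kg/min.
Product flow = 1344 + 2090 = 3434 kg/min; water fraction = 0.294.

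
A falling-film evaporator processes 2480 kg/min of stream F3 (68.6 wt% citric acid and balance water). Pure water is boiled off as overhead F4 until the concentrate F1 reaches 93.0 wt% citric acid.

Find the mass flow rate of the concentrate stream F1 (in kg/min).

citric acid is conserved: 2480×0.686 = 1701.3 kg/min all reports to the concentrate.
Concentrate = 1701.3/(target fraction) = 1829.3 kg/min.

1829 kg/min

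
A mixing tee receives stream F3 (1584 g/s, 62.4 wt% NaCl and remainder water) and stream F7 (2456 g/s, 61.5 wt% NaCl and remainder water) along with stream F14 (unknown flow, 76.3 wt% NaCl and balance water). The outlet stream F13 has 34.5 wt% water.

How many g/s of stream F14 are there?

1364 g/s

Let F14 be the unknown flow. Total out = 4040 + F14.
water balance: 1541.1 + 0.237·F14 = 0.345·(4040 + F14)
(0.237 − 0.345)·F14 = 0.345×4040 − 1541.1 = -147.34
F14 = -147.34 / -0.108 = 1364.3 g/s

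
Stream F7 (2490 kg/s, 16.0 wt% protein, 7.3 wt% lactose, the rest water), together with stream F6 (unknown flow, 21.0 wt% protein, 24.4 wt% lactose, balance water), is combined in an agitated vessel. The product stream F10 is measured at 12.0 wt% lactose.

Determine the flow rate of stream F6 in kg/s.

943.8 kg/s

Let F6 be the unknown flow. Total out = 2490 + F6.
lactose balance: 181.77 + 0.244·F6 = 0.120·(2490 + F6)
(0.244 − 0.120)·F6 = 0.120×2490 − 181.77 = 117.03
F6 = 117.03 / 0.124 = 943.79 kg/s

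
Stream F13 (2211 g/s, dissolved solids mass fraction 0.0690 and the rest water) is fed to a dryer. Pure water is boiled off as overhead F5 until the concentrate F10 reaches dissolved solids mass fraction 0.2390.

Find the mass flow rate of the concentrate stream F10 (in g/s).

638.3 g/s

dissolved solids is conserved: 2211×0.069 = 152.56 g/s all reports to the concentrate.
Concentrate = 152.56/(target fraction) = 638.32 g/s.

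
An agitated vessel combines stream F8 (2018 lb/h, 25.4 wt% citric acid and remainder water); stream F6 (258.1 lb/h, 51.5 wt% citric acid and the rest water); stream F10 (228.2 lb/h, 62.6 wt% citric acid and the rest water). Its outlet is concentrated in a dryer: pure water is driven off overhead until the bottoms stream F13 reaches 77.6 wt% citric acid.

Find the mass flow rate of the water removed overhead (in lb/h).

1488 lb/h

citric acid entering = 2018×0.254 + 258.1×0.515 + 228.2×0.626 = 788.35 lb/h.
All citric acid reports to F13, so F13 = 788.35/0.776 = 1015.9 lb/h.
Total feed = 2504.3 lb/h; overhead = 2504.3 − 1015.9 = 1488.4 lb/h.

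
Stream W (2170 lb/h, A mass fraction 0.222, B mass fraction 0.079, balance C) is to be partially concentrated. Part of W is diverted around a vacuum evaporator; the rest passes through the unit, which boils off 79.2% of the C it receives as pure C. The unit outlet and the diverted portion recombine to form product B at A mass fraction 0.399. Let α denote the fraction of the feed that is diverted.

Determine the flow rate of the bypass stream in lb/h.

All 2170×0.222 = 481.74 lb/h of A reaches B, so B = 481.74/0.399 = 1207.4 lb/h and vapour = 962.63 lb/h.
The evaporator receives (1−α)·2170 of feed at 0.699 C and removes 0.792 of that C:
0.792×0.699×(1−α)×2170 = 962.63
(1−α) = 962.63/1201.3 = 0.8013;  α = 0.1987.
Bypass flow = 0.1987×2170 = 431.17 lb/h.

431.2 lb/h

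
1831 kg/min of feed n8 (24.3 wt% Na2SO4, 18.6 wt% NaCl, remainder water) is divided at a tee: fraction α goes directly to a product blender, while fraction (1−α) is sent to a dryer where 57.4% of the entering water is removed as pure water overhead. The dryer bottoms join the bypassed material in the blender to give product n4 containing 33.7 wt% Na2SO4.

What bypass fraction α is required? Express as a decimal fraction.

All 1831×0.243 = 444.93 kg/min of Na2SO4 reaches n4, so n4 = 444.93/0.337 = 1320.3 kg/min and vapour = 510.72 kg/min.
The evaporator receives (1−α)·1831 of feed at 0.571 water and removes 0.574 of that water:
0.574×0.571×(1−α)×1831 = 510.72
(1−α) = 510.72/600.12 = 0.8510;  α = 0.1490.

0.149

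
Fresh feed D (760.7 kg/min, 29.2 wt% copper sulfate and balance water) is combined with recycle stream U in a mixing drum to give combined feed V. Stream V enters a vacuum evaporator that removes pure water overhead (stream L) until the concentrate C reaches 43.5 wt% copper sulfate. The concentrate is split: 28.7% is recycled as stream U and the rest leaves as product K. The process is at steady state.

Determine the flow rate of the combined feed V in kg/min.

966.2 kg/min

Overall copper sulfate balance (none leaves overhead): copper sulfate in fresh feed = copper sulfate in product, i.e. 760.7×0.292 = (1−0.287)·C·0.435.
C = 222.12/(0.435×0.713) = 716.17 kg/min.
Recycle U = 0.287×716.17 = 205.54 kg/min.
Combined feed V = 760.7 + 205.54 = 966.24 kg/min.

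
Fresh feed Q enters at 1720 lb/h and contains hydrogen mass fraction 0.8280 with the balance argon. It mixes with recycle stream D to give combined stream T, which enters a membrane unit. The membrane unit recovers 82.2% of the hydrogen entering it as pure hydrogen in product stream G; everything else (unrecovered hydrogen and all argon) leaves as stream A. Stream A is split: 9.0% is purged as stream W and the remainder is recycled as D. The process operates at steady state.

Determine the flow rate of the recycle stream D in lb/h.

argon enters only via Q and leaves only via the purge: 1720×0.172 = 0.090×(argon in A), and the membrane unit passes all argon, so argon in T = argon in A = 3287.1 lb/h.
hydrogen in T: m_A = 1720×0.828 + (1−0.090)·(1−0.822)·m_A, so m_A = 1424.2/0.8380 = 1699.4 lb/h.
A = (1−0.822)×1699.4 + 3287.1 = 3589.6 lb/h.
Recycle D = (1−0.090)×3589.6 = 3266.5 lb/h.

3267 lb/h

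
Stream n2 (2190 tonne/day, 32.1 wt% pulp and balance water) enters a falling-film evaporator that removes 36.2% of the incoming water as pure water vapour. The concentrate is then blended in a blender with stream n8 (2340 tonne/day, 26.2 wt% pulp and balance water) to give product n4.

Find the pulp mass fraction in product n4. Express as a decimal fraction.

Vapour removed = 0.362×0.679×2190 = 538.3 tonne/day; concentrate = 1651.7 tonne/day.
pulp reaching the mixer = 702.99 (from concentrate) + 2340×0.262 = 1316.1 tonne/day.
Product flow = 1651.7 + 2340 = 3991.7 tonne/day; pulp fraction = 0.330.

0.330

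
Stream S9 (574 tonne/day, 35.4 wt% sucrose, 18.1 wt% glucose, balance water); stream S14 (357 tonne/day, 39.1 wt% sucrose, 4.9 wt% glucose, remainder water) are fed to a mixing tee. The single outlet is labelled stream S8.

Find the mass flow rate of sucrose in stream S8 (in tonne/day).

sucrose out = sucrose in = 574×0.354 + 357×0.391 = 342.78 tonne/day.

342.8 tonne/day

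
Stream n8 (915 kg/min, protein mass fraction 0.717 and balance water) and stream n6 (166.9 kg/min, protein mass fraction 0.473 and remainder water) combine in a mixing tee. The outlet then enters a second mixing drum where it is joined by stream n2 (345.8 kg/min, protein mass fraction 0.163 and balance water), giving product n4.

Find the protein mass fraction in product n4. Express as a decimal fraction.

Overall, product flow = 1427.7 kg/min.
protein in = 915×0.717 + 166.9×0.473 + 345.8×0.163 = 791.36 kg/min.
protein fraction in n4 = 0.554.

0.554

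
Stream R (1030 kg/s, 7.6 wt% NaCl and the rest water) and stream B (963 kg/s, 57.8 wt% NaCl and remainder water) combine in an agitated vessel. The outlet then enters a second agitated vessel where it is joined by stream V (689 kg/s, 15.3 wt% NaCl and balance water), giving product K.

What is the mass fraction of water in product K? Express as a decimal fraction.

0.7240

Overall, product flow = 2682 kg/s.
water in = 1030×0.924 + 963×0.422 + 689×0.847 = 1941.7 kg/s.
water fraction in K = 0.7240.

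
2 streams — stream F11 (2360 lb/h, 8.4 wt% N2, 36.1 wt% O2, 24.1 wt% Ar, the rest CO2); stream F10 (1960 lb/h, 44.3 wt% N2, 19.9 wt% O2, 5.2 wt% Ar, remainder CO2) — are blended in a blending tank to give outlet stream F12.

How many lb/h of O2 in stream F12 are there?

O2 out = O2 in = 2360×0.361 + 1960×0.199 = 1242 lb/h.

1242 lb/h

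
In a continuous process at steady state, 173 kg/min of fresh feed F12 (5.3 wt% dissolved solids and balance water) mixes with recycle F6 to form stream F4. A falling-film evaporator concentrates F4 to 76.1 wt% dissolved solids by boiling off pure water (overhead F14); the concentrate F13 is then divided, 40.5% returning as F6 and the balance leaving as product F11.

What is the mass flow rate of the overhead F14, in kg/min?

Overall dissolved solids balance (none leaves overhead): dissolved solids in fresh feed = dissolved solids in product, i.e. 173×0.053 = (1−0.405)·F13·0.761.
F13 = 9.169/(0.761×0.595) = 20.25 kg/min.
Recycle F6 = 0.405×20.25 = 8.2012 kg/min.
Combined feed F4 = 173 + 8.2012 = 181.2 kg/min.
Overhead F14 = F4 − F13 = 181.2 − 20.25 = 160.95 kg/min.

161 kg/min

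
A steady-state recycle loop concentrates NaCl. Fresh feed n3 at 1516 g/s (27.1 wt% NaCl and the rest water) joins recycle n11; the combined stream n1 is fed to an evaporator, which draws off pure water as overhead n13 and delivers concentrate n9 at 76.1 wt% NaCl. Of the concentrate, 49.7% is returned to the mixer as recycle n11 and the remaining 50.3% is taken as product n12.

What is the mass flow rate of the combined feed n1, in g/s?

2049 g/s

Overall NaCl balance (none leaves overhead): NaCl in fresh feed = NaCl in product, i.e. 1516×0.271 = (1−0.497)·n9·0.761.
n9 = 410.84/(0.761×0.503) = 1073.3 g/s.
Recycle n11 = 0.497×1073.3 = 533.42 g/s.
Combined feed n1 = 1516 + 533.42 = 2049.4 g/s.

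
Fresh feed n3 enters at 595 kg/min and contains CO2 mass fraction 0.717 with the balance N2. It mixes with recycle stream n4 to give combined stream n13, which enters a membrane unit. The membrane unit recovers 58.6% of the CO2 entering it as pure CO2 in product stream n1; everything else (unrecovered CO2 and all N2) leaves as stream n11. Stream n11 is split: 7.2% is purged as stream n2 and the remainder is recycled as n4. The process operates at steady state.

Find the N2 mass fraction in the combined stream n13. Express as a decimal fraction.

0.771

N2 enters only via n3 and leaves only via the purge: 595×0.283 = 0.072×(N2 in n11), and the membrane unit passes all N2, so N2 in n13 = N2 in n11 = 2338.7 kg/min.
CO2 in n13: m_A = 595×0.717 + (1−0.072)·(1−0.586)·m_A, so m_A = 426.62/0.6158 = 692.77 kg/min.
n13 = 692.77 + 2338.7 = 3031.5 kg/min.
N2 fraction in n13 = 2338.7/3031.5 = 0.771.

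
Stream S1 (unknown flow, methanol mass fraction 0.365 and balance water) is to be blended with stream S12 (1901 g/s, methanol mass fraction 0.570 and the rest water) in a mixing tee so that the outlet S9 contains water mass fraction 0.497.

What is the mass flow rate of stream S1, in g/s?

922.9 g/s

Let S1 be the unknown flow. Total out = 1901 + S1.
water balance: 817.43 + 0.635·S1 = 0.497·(1901 + S1)
(0.635 − 0.497)·S1 = 0.497×1901 − 817.43 = 127.37
S1 = 127.37 / 0.138 = 922.95 g/s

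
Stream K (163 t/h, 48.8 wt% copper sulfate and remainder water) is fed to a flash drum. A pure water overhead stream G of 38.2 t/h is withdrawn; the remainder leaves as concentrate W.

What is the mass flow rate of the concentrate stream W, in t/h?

Concentrate = 163 − 38.2 = 124.8 t/h.

124.8 t/h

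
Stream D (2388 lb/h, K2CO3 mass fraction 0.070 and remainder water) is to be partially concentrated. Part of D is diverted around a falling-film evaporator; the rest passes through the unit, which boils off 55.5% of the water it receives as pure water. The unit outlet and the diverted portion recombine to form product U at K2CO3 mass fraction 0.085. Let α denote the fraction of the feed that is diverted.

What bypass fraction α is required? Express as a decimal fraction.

0.658

All 2388×0.070 = 167.16 lb/h of K2CO3 reaches U, so U = 167.16/0.085 = 1966.6 lb/h and vapour = 421.41 lb/h.
The evaporator receives (1−α)·2388 of feed at 0.930 water and removes 0.555 of that water:
0.555×0.930×(1−α)×2388 = 421.41
(1−α) = 421.41/1232.6 = 0.3419;  α = 0.6581.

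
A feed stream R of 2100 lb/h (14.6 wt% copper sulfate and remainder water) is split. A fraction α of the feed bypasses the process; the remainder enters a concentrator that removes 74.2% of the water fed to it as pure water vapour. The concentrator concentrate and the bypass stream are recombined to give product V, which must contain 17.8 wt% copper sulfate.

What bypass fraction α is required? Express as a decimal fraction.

0.716

All 2100×0.146 = 306.6 lb/h of copper sulfate reaches V, so V = 306.6/0.178 = 1722.5 lb/h and vapour = 377.53 lb/h.
The evaporator receives (1−α)·2100 of feed at 0.854 water and removes 0.742 of that water:
0.742×0.854×(1−α)×2100 = 377.53
(1−α) = 377.53/1330.7 = 0.2837;  α = 0.7163.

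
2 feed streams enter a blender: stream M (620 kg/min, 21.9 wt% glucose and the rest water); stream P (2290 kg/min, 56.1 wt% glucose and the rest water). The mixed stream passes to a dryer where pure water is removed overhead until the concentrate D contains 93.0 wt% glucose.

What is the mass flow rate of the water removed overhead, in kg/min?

1383 kg/min

glucose entering = 620×0.219 + 2290×0.561 = 1420.5 kg/min.
All glucose reports to D, so D = 1420.5/0.930 = 1527.4 kg/min.
Total feed = 2910 kg/min; overhead = 2910 − 1527.4 = 1382.6 kg/min.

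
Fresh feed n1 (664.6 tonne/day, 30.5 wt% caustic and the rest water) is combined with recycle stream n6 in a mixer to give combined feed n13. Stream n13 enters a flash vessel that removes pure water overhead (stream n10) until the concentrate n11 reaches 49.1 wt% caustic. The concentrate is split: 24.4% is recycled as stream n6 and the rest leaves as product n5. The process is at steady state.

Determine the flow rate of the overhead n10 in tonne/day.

Overall caustic balance (none leaves overhead): caustic in fresh feed = caustic in product, i.e. 664.6×0.305 = (1−0.244)·n11·0.491.
n11 = 202.7/(0.491×0.756) = 546.08 tonne/day.
Recycle n6 = 0.244×546.08 = 133.24 tonne/day.
Combined feed n13 = 664.6 + 133.24 = 797.84 tonne/day.
Overhead n10 = n13 − n11 = 797.84 − 546.08 = 251.76 tonne/day.

251.8 tonne/day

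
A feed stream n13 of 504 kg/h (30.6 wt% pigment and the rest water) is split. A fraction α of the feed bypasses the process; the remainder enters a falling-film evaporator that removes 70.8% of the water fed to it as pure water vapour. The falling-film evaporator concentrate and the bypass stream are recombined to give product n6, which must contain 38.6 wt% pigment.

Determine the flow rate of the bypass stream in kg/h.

All 504×0.306 = 154.22 kg/h of pigment reaches n6, so n6 = 154.22/0.386 = 399.54 kg/h and vapour = 104.46 kg/h.
The evaporator receives (1−α)·504 of feed at 0.694 water and removes 0.708 of that water:
0.708×0.694×(1−α)×504 = 104.46
(1−α) = 104.46/247.64 = 0.4218;  α = 0.5782.
Bypass flow = 0.5782×504 = 291.41 kg/h.

291.4 kg/h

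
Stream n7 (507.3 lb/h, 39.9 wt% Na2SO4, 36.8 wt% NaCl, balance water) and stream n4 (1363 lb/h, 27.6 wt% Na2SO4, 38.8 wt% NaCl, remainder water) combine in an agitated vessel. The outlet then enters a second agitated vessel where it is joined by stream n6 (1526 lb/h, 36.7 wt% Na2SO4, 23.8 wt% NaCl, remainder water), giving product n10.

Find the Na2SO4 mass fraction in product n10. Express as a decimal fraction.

0.3353

Overall, product flow = 3396.3 lb/h.
Na2SO4 in = 507.3×0.399 + 1363×0.276 + 1526×0.367 = 1138.6 lb/h.
Na2SO4 fraction in n10 = 0.3353.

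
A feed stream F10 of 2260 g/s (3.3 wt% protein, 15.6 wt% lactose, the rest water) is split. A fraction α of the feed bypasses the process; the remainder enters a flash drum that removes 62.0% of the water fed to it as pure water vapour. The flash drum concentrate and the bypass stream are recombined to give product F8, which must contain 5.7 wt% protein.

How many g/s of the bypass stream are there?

367.5 g/s

All 2260×0.033 = 74.58 g/s of protein reaches F8, so F8 = 74.58/0.057 = 1308.4 g/s and vapour = 951.58 g/s.
The evaporator receives (1−α)·2260 of feed at 0.811 water and removes 0.620 of that water:
0.620×0.811×(1−α)×2260 = 951.58
(1−α) = 951.58/1136.4 = 0.8374;  α = 0.1626.
Bypass flow = 0.1626×2260 = 367.52 g/s.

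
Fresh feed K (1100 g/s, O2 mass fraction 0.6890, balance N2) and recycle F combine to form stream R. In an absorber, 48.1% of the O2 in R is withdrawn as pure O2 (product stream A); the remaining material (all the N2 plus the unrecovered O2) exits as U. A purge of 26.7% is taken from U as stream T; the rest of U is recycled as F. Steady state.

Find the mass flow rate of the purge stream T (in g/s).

N2 enters only via K and leaves only via the purge: 1100×0.311 = 0.267×(N2 in U), and the absorber passes all N2, so N2 in R = N2 in U = 1281.3 g/s.
O2 in R: m_A = 1100×0.689 + (1−0.267)·(1−0.481)·m_A, so m_A = 757.9/0.6196 = 1223.3 g/s.
U = (1−0.481)×1223.3 + 1281.3 = 1916.1 g/s.
Purge T = 0.267×1916.1 = 511.61 g/s.

511.6 g/s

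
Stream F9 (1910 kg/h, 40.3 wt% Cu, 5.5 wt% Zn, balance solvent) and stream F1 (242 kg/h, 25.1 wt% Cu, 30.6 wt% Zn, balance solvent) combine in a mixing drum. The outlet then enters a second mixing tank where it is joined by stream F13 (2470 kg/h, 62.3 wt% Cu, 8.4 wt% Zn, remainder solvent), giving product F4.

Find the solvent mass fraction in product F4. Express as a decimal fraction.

0.4038

Overall, product flow = 4622 kg/h.
solvent in = 1910×0.542 + 242×0.443 + 2470×0.293 = 1866.1 kg/h.
solvent fraction in F4 = 0.4038.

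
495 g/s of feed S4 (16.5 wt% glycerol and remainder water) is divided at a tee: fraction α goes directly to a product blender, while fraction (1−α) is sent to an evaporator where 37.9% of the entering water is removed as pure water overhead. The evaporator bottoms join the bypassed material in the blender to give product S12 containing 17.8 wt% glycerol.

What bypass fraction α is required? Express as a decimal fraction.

All 495×0.165 = 81.675 g/s of glycerol reaches S12, so S12 = 81.675/0.178 = 458.85 g/s and vapour = 36.152 g/s.
The evaporator receives (1−α)·495 of feed at 0.835 water and removes 0.379 of that water:
0.379×0.835×(1−α)×495 = 36.152
(1−α) = 36.152/156.65 = 0.2308;  α = 0.7692.

0.769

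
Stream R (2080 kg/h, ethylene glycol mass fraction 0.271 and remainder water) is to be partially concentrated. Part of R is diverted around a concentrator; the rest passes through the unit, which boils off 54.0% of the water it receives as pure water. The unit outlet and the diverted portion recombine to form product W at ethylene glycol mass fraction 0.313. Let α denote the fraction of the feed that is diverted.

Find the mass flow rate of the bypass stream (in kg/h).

All 2080×0.271 = 563.68 kg/h of ethylene glycol reaches W, so W = 563.68/0.313 = 1800.9 kg/h and vapour = 279.11 kg/h.
The evaporator receives (1−α)·2080 of feed at 0.729 water and removes 0.540 of that water:
0.540×0.729×(1−α)×2080 = 279.11
(1−α) = 279.11/818.81 = 0.3409;  α = 0.6591.
Bypass flow = 0.6591×2080 = 1371 kg/h.

1371 kg/h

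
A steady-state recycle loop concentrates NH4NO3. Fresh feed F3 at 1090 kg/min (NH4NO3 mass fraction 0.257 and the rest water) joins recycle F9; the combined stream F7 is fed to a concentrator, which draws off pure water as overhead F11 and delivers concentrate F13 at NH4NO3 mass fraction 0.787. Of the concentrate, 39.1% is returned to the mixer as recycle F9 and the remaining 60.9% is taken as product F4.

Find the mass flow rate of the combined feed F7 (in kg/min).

1319 kg/min

Overall NH4NO3 balance (none leaves overhead): NH4NO3 in fresh feed = NH4NO3 in product, i.e. 1090×0.257 = (1−0.391)·F13·0.787.
F13 = 280.13/(0.787×0.609) = 584.48 kg/min.
Recycle F9 = 0.391×584.48 = 228.53 kg/min.
Combined feed F7 = 1090 + 228.53 = 1318.5 kg/min.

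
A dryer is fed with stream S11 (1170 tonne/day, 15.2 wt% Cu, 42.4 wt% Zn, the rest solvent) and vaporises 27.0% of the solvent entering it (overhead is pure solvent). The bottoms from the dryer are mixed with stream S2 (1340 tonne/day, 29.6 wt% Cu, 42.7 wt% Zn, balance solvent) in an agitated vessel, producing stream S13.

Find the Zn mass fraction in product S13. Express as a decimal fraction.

0.450

Vapour removed = 0.270×0.424×1170 = 133.94 tonne/day; concentrate = 1036.1 tonne/day.
Zn reaching the mixer = 496.08 (from concentrate) + 1340×0.427 = 1068.3 tonne/day.
Product flow = 1036.1 + 1340 = 2376.1 tonne/day; Zn fraction = 0.450.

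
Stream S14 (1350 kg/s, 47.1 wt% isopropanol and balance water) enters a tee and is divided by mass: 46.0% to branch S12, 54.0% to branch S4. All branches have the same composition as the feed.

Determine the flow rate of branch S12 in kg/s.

Branch S12 flow = 0.460×1350 = 621 kg/s.

621 kg/s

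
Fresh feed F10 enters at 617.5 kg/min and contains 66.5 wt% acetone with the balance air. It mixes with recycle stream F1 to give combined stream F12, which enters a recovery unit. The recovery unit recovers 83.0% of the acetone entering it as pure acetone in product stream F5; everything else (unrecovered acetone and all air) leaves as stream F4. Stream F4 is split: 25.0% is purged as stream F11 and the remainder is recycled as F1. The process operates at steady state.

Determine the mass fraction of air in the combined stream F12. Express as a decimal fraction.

air enters only via F10 and leaves only via the purge: 617.5×0.335 = 0.250×(air in F4), and the recovery unit passes all air, so air in F12 = air in F4 = 827.45 kg/min.
acetone in F12: m_A = 617.5×0.665 + (1−0.250)·(1−0.830)·m_A, so m_A = 410.64/0.8725 = 470.64 kg/min.
F12 = 470.64 + 827.45 = 1298.1 kg/min.
air fraction in F12 = 827.45/1298.1 = 0.637.

0.637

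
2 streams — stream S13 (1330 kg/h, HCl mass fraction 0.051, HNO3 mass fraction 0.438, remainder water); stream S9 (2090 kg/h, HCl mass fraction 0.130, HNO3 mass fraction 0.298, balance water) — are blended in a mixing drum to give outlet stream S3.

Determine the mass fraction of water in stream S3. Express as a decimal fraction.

0.548

Total flow out = 1330 + 2090 = 3420 kg/h.
water in = 1330×0.511 + 2090×0.572 = 1875.1 kg/h.
water mass fraction in S3 = 1875.1/3420 = 0.548.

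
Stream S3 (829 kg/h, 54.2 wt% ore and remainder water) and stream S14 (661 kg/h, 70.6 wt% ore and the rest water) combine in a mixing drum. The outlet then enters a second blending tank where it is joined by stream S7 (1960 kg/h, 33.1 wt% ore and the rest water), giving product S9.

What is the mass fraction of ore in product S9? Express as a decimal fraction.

Overall, product flow = 3450 kg/h.
ore in = 829×0.542 + 661×0.706 + 1960×0.331 = 1564.7 kg/h.
ore fraction in S9 = 0.454.

0.454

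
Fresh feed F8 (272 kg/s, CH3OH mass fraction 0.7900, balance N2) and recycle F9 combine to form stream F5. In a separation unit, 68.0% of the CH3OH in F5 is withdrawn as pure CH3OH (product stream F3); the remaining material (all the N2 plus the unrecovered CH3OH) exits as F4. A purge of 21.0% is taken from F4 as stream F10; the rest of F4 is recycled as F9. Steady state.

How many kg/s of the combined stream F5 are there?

559.6 kg/s

N2 enters only via F8 and leaves only via the purge: 272×0.210 = 0.210×(N2 in F4), and the separation unit passes all N2, so N2 in F5 = N2 in F4 = 272 kg/s.
CH3OH in F5: m_A = 272×0.790 + (1−0.210)·(1−0.680)·m_A, so m_A = 214.88/0.7472 = 287.58 kg/s.
F5 = 287.58 + 272 = 559.58 kg/s.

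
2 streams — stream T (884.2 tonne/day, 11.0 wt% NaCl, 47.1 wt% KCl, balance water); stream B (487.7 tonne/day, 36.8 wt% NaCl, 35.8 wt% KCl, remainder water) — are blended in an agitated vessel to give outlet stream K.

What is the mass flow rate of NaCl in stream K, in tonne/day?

276.7 tonne/day

NaCl out = NaCl in = 884.2×0.110 + 487.7×0.368 = 276.74 tonne/day.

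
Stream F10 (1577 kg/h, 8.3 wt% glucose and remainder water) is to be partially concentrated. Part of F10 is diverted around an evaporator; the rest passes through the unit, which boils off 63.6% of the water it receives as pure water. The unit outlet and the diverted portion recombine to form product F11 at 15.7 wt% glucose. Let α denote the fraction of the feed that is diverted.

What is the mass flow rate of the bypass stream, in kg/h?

All 1577×0.083 = 130.89 kg/h of glucose reaches F11, so F11 = 130.89/0.157 = 833.7 kg/h and vapour = 743.3 kg/h.
The evaporator receives (1−α)·1577 of feed at 0.917 water and removes 0.636 of that water:
0.636×0.917×(1−α)×1577 = 743.3
(1−α) = 743.3/919.73 = 0.8082;  α = 0.1918.
Bypass flow = 0.1918×1577 = 302.51 kg/h.

302.5 kg/h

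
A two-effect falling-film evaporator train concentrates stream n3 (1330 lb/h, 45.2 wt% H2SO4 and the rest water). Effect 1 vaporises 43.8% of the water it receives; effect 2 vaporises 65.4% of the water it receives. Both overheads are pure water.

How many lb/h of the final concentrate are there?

water in feed = 1330×0.548 = 728.84 lb/h.
After stage 1: water left = (1−0.438)×728.84 = 409.61; stream total = 1010.8 lb/h.
After stage 2: water left = (1−0.654)×409.61 = 141.72; final concentrate = 742.88 lb/h.

742.9 lb/h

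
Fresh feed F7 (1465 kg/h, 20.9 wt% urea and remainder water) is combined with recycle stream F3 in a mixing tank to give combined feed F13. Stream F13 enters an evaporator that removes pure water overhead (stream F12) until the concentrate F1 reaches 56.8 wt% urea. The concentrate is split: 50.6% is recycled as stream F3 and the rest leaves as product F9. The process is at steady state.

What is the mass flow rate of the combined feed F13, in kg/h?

2017 kg/h

Overall urea balance (none leaves overhead): urea in fresh feed = urea in product, i.e. 1465×0.209 = (1−0.506)·F1·0.568.
F1 = 306.19/(0.568×0.494) = 1091.2 kg/h.
Recycle F3 = 0.506×1091.2 = 552.15 kg/h.
Combined feed F13 = 1465 + 552.15 = 2017.2 kg/h.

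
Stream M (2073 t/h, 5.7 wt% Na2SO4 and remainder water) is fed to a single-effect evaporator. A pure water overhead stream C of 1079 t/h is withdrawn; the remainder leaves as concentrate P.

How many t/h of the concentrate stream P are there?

Concentrate = 2073 − 1079 = 994 t/h.

994 t/h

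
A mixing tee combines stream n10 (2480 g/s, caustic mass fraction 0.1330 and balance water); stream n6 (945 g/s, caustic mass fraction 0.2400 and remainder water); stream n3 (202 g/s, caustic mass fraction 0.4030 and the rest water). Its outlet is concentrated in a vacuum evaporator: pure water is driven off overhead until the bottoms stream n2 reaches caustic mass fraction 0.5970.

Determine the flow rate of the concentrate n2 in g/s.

caustic entering = 2480×0.133 + 945×0.240 + 202×0.403 = 638.05 g/s.
All caustic reports to n2, so n2 = 638.05/0.597 = 1068.8 g/s.

1069 g/s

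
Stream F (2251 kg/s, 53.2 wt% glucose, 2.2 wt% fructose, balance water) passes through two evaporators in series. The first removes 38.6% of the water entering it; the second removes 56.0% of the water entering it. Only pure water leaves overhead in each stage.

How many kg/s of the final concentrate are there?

1518 kg/s

water in feed = 2251×0.446 = 1003.9 kg/s.
After stage 1: water left = (1−0.386)×1003.9 = 616.42; stream total = 1863.5 kg/s.
After stage 2: water left = (1−0.560)×616.42 = 271.23; final concentrate = 1518.3 kg/s.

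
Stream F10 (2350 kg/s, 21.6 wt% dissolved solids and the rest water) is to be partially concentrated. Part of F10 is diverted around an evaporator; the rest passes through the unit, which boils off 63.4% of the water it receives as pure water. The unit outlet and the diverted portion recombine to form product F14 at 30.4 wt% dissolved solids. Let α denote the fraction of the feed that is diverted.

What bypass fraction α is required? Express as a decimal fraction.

0.418

All 2350×0.216 = 507.6 kg/s of dissolved solids reaches F14, so F14 = 507.6/0.304 = 1669.7 kg/s and vapour = 680.26 kg/s.
The evaporator receives (1−α)·2350 of feed at 0.784 water and removes 0.634 of that water:
0.634×0.784×(1−α)×2350 = 680.26
(1−α) = 680.26/1168.1 = 0.5824;  α = 0.4176.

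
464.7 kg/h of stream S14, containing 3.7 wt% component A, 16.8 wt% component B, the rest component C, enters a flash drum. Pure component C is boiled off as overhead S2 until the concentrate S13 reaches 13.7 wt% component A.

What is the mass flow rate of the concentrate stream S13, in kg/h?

125.5 kg/h

component A is conserved: 464.7×0.037 = 17.194 kg/h all reports to the concentrate.
Concentrate = 17.194/(target fraction) = 125.5 kg/h.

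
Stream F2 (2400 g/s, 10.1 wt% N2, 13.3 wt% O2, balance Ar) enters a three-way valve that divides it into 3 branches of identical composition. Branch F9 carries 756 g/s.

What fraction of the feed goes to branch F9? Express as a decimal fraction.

0.315

Fraction to F9 = 756/2400 = 0.3150.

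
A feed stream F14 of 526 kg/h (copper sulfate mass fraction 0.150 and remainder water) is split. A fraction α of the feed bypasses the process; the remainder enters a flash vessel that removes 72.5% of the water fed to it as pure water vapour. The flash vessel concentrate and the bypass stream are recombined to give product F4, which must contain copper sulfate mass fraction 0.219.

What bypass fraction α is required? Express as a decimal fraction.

0.489

All 526×0.150 = 78.9 kg/h of copper sulfate reaches F4, so F4 = 78.9/0.219 = 360.27 kg/h and vapour = 165.73 kg/h.
The evaporator receives (1−α)·526 of feed at 0.850 water and removes 0.725 of that water:
0.725×0.850×(1−α)×526 = 165.73
(1−α) = 165.73/324.15 = 0.5113;  α = 0.4887.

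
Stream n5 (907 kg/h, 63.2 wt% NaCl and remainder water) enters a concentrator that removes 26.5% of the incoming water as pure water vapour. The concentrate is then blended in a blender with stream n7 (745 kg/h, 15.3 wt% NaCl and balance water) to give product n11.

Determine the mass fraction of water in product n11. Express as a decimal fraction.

0.5605

Vapour removed = 0.265×0.368×907 = 88.451 kg/h; concentrate = 818.55 kg/h.
water reaching the mixer = 245.33 (from concentrate) + 745×0.847 = 876.34 kg/h.
Product flow = 818.55 + 745 = 1563.5 kg/h; water fraction = 0.5605.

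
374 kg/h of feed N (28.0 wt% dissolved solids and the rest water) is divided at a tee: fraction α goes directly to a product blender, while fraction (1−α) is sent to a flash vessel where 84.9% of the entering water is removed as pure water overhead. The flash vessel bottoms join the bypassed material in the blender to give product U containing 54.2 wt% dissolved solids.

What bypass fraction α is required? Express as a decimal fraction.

0.209

All 374×0.280 = 104.72 kg/h of dissolved solids reaches U, so U = 104.72/0.542 = 193.21 kg/h and vapour = 180.79 kg/h.
The evaporator receives (1−α)·374 of feed at 0.720 water and removes 0.849 of that water:
0.849×0.720×(1−α)×374 = 180.79
(1−α) = 180.79/228.62 = 0.7908;  α = 0.2092.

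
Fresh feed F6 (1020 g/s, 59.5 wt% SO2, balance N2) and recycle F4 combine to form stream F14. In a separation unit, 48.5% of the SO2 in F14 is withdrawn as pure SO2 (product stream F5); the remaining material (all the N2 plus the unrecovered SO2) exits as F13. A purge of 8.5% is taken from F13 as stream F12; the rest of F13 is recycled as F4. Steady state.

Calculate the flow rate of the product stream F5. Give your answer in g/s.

556.7 g/s

SO2 in F14: m_A = 1020×0.595 + (1−0.085)·(1−0.485)·m_A, so m_A = 606.9/0.5288 = 1147.7 g/s.
Product F5 = 0.485×1147.7 = 556.66 g/s.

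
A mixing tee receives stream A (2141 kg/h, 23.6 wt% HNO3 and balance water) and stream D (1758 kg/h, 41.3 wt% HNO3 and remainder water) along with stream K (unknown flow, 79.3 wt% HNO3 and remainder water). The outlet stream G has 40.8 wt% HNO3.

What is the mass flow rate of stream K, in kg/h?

933.7 kg/h

Let K be the unknown flow. Total out = 3899 + K.
HNO3 balance: 1231.3 + 0.793·K = 0.408·(3899 + K)
(0.793 − 0.408)·K = 0.408×3899 − 1231.3 = 359.46
K = 359.46 / 0.385 = 933.67 kg/h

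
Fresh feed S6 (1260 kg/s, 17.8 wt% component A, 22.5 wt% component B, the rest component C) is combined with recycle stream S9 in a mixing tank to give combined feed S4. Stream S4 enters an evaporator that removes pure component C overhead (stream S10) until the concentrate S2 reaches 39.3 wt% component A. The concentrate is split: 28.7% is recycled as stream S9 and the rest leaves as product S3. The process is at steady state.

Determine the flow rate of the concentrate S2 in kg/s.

Overall component A balance (none leaves overhead): component A in fresh feed = component A in product, i.e. 1260×0.178 = (1−0.287)·S2·0.393.
S2 = 224.28/(0.393×0.713) = 800.4 kg/s.

800.4 kg/s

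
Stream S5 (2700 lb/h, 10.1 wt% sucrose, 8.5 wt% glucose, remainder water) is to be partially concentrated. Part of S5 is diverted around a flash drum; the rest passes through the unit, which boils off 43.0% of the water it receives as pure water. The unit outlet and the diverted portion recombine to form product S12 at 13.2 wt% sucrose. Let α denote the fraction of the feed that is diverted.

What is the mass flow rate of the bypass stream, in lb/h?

All 2700×0.101 = 272.7 lb/h of sucrose reaches S12, so S12 = 272.7/0.132 = 2065.9 lb/h and vapour = 634.09 lb/h.
The evaporator receives (1−α)·2700 of feed at 0.814 water and removes 0.430 of that water:
0.430×0.814×(1−α)×2700 = 634.09
(1−α) = 634.09/945.05 = 0.6710;  α = 0.3290.
Bypass flow = 0.3290×2700 = 888.42 lb/h.

888.4 lb/h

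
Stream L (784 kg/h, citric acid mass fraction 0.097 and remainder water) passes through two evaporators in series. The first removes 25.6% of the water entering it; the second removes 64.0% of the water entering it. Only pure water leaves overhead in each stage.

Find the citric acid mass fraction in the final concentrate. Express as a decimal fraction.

0.286

water in feed = 784×0.903 = 707.95 kg/h.
After stage 1: water left = (1−0.256)×707.95 = 526.72; stream total = 602.76 kg/h.
After stage 2: water left = (1−0.640)×526.72 = 189.62; final concentrate = 265.67 kg/h.
citric acid fraction = 76.048/265.67 = 0.286.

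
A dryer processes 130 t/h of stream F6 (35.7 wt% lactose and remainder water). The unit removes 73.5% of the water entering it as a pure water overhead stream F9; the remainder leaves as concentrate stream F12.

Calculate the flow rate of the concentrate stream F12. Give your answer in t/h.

water entering = 130×0.643 = 83.59 t/h; overhead removed = 0.735×83.59 = 61.439 t/h.
Concentrate = 130 − 61.439 = 68.561 t/h.

68.56 t/h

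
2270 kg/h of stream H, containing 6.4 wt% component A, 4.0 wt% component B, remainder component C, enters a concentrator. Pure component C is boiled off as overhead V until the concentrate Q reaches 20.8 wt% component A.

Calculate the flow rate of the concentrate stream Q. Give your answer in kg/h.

component A is conserved: 2270×0.064 = 145.28 kg/h all reports to the concentrate.
Concentrate = 145.28/(target fraction) = 698.46 kg/h.

698.5 kg/h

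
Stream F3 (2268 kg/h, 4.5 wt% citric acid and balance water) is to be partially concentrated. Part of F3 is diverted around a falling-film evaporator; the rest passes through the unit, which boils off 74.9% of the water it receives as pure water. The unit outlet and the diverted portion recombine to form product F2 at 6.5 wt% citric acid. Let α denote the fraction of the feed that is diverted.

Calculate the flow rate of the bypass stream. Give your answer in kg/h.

1292 kg/h

All 2268×0.045 = 102.06 kg/h of citric acid reaches F2, so F2 = 102.06/0.065 = 1570.2 kg/h and vapour = 697.85 kg/h.
The evaporator receives (1−α)·2268 of feed at 0.955 water and removes 0.749 of that water:
0.749×0.955×(1−α)×2268 = 697.85
(1−α) = 697.85/1622.3 = 0.4302;  α = 0.5698.
Bypass flow = 0.5698×2268 = 1292.4 kg/h.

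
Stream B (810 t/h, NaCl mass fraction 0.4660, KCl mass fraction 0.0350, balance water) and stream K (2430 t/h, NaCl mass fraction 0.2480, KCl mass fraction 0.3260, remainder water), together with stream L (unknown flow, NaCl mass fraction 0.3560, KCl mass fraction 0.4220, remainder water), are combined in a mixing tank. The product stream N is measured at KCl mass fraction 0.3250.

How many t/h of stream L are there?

2397 t/h

Let L be the unknown flow. Total out = 3240 + L.
KCl balance: 820.53 + 0.422·L = 0.325·(3240 + L)
(0.422 − 0.325)·L = 0.325×3240 − 820.53 = 232.47
L = 232.47 / 0.097 = 2396.6 t/h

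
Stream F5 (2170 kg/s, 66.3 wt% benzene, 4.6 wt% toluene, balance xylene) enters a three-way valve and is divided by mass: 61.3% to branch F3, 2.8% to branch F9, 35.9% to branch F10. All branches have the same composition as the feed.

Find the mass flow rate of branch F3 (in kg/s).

Branch F3 flow = 0.613×2170 = 1330.2 kg/s.

1330 kg/s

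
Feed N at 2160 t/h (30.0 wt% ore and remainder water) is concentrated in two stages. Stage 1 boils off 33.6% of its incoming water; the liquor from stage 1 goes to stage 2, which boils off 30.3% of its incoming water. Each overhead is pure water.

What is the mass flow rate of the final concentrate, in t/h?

1348 t/h

water in feed = 2160×0.700 = 1512 t/h.
After stage 1: water left = (1−0.336)×1512 = 1004; stream total = 1652 t/h.
After stage 2: water left = (1−0.303)×1004 = 699.77; final concentrate = 1347.8 t/h.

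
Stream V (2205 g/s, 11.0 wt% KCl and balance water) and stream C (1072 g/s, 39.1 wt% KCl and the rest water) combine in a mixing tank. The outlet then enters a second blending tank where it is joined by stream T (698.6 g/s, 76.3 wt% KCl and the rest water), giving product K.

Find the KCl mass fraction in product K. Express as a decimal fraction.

Overall, product flow = 3975.6 g/s.
KCl in = 2205×0.110 + 1072×0.391 + 698.6×0.763 = 1194.7 g/s.
KCl fraction in K = 0.301.

0.301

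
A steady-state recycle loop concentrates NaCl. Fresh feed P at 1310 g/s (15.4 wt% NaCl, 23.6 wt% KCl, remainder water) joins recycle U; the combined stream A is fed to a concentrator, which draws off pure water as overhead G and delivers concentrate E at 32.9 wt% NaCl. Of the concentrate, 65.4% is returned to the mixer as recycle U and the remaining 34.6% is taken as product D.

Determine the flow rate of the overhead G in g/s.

696.8 g/s

Overall NaCl balance (none leaves overhead): NaCl in fresh feed = NaCl in product, i.e. 1310×0.154 = (1−0.654)·E·0.329.
E = 201.74/(0.329×0.346) = 1772.2 g/s.
Recycle U = 0.654×1772.2 = 1159 g/s.
Combined feed A = 1310 + 1159 = 2469 g/s.
Overhead G = A − E = 2469 − 1772.2 = 696.81 g/s.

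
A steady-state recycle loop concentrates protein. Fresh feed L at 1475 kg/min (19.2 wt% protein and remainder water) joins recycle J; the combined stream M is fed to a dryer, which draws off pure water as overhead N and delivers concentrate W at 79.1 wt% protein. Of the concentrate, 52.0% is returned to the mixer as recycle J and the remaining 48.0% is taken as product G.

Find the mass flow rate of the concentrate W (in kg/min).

Overall protein balance (none leaves overhead): protein in fresh feed = protein in product, i.e. 1475×0.192 = (1−0.520)·W·0.791.
W = 283.2/(0.791×0.480) = 745.89 kg/min.

745.9 kg/min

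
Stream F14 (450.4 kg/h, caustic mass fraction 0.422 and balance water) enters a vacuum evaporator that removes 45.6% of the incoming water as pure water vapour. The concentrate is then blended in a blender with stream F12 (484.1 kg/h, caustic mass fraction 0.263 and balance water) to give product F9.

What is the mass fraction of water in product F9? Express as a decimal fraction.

Vapour removed = 0.456×0.578×450.4 = 118.71 kg/h; concentrate = 331.69 kg/h.
water reaching the mixer = 141.62 (from concentrate) + 484.1×0.737 = 498.4 kg/h.
Product flow = 331.69 + 484.1 = 815.79 kg/h; water fraction = 0.611.

0.611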